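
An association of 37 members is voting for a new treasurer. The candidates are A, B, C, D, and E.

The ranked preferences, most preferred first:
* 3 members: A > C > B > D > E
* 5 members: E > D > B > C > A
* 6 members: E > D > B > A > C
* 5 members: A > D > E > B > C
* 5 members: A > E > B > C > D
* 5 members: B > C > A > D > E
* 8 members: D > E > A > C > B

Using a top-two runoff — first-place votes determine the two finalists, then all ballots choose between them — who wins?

Round 1 first-place votes: A 13, B 5, C 0, D 8, E 11. A and E advance.
Runoff: A is ranked above E on 18 ballots, E above A on 19.

E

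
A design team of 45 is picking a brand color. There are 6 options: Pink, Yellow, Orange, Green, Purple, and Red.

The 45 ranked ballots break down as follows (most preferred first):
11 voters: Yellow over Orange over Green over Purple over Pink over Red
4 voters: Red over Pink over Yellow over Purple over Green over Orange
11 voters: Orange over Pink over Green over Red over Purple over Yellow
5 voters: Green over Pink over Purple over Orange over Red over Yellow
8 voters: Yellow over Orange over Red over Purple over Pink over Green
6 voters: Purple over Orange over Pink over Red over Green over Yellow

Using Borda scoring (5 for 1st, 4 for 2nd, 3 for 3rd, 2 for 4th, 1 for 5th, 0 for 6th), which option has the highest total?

Orange

Pink: 11×1 + 4×4 + 11×4 + 5×4 + 8×1 + 6×3 = 117
Yellow: 11×5 + 4×3 + 11×0 + 5×0 + 8×5 + 6×0 = 107
Orange: 11×4 + 4×0 + 11×5 + 5×2 + 8×4 + 6×4 = 165
Green: 11×3 + 4×1 + 11×3 + 5×5 + 8×0 + 6×1 = 101
Purple: 11×2 + 4×2 + 11×1 + 5×3 + 8×2 + 6×5 = 102
Red: 11×0 + 4×5 + 11×2 + 5×1 + 8×3 + 6×2 = 83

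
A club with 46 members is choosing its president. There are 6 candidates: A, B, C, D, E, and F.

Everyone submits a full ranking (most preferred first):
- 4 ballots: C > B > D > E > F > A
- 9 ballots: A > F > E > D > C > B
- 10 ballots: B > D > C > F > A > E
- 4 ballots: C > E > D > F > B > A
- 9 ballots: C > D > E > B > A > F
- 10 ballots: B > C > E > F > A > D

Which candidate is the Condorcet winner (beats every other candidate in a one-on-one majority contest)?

C

C vs A: 37–9
C vs B: 26–20
C vs D: 27–19
C vs E: 37–9
C vs F: 37–9
C beats every other candidate.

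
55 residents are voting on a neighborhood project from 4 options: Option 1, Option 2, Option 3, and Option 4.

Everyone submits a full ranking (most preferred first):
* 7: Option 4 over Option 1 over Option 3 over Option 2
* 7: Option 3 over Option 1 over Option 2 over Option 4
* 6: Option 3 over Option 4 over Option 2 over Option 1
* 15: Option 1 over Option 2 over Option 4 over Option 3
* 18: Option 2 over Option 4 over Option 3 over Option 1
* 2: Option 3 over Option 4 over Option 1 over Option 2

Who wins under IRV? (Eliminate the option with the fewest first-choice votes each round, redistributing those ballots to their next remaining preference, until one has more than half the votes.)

Round 1: Option 1 15, Option 2 18, Option 3 15, Option 4 7. Option 4 eliminated.
Round 2: Option 1 22, Option 2 18, Option 3 15. Option 3 eliminated.
Round 3: Option 1 31, Option 2 24. Option 1 has a majority (≥28).

Option 1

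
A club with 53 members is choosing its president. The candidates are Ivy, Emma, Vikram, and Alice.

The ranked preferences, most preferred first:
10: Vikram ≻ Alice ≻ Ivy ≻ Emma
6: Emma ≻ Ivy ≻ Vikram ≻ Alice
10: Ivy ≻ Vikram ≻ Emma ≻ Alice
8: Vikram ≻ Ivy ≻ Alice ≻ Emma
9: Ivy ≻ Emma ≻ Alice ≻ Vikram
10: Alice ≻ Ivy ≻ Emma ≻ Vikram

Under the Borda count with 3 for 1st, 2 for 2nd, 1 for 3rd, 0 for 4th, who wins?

Ivy: 10×1 + 6×2 + 10×3 + 8×2 + 9×3 + 10×2 = 115
Emma: 10×0 + 6×3 + 10×1 + 8×0 + 9×2 + 10×1 = 56
Vikram: 10×3 + 6×1 + 10×2 + 8×3 + 9×0 + 10×0 = 80
Alice: 10×2 + 6×0 + 10×0 + 8×1 + 9×1 + 10×3 = 67

Ivy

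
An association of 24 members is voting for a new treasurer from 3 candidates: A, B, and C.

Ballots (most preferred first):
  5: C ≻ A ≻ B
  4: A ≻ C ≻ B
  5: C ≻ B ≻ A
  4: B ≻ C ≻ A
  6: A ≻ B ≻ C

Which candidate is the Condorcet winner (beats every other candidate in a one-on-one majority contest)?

C vs A: 14–10
C vs B: 14–10
C beats every other candidate.

C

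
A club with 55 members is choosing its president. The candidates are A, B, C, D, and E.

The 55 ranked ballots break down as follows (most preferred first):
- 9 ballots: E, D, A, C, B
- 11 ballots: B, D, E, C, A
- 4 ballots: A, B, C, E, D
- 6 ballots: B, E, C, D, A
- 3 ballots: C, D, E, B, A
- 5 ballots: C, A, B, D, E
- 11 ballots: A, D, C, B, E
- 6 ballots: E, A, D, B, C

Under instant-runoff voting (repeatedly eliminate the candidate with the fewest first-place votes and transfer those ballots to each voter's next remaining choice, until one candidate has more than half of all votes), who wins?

Round 1: A 15, B 17, C 8, D 0, E 15. D eliminated.
Round 2: A 15, B 17, C 8, E 15. C eliminated.
Round 3: A 20, B 17, E 18. B eliminated.
Round 4: A 20, E 35. E has a majority (≥28).

E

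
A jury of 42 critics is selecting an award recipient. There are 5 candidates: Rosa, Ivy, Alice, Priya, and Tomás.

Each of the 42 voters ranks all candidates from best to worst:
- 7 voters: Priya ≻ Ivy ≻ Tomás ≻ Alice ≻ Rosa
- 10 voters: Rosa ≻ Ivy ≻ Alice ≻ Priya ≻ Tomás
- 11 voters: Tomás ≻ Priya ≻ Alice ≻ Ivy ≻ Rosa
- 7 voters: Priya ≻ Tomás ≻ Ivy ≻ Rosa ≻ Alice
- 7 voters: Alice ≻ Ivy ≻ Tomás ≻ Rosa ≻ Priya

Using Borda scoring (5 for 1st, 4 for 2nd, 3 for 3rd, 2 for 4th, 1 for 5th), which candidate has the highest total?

Rosa: 7×1 + 10×5 + 11×1 + 7×2 + 7×2 = 96
Ivy: 7×4 + 10×4 + 11×2 + 7×3 + 7×4 = 139
Alice: 7×2 + 10×3 + 11×3 + 7×1 + 7×5 = 119
Priya: 7×5 + 10×2 + 11×4 + 7×5 + 7×1 = 141
Tomás: 7×3 + 10×1 + 11×5 + 7×4 + 7×3 = 135

Priya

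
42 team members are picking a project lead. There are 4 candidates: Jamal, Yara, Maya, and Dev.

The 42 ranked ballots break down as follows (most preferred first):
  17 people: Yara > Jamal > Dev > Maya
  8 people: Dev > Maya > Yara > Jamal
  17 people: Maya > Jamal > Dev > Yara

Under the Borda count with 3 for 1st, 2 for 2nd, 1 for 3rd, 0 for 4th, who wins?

Jamal

Jamal: 17×2 + 8×0 + 17×2 = 68
Yara: 17×3 + 8×1 + 17×0 = 59
Maya: 17×0 + 8×2 + 17×3 = 67
Dev: 17×1 + 8×3 + 17×1 = 58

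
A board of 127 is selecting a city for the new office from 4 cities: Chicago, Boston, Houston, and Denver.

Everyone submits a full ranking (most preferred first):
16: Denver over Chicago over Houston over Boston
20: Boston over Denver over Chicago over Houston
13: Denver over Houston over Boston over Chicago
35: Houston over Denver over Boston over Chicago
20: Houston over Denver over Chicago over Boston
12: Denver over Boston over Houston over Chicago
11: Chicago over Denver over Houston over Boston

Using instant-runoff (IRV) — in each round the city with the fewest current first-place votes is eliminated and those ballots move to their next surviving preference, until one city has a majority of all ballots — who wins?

Round 1: Chicago 11, Boston 20, Houston 55, Denver 41. Chicago eliminated.
Round 2: Boston 20, Houston 55, Denver 52. Boston eliminated.
Round 3: Houston 55, Denver 72. Denver has a majority (≥64).

Denver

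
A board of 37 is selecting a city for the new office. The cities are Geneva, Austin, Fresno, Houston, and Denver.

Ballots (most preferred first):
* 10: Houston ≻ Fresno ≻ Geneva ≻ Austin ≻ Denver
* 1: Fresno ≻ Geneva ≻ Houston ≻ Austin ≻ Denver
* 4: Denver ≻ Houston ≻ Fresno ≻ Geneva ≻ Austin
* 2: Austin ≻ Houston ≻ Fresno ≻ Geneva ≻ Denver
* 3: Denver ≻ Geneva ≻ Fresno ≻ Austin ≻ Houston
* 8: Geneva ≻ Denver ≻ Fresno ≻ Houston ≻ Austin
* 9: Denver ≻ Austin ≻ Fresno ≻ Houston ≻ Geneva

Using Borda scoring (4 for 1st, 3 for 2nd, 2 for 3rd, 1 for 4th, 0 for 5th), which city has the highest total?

Denver

Geneva: 10×2 + 1×3 + 4×1 + 2×1 + 3×3 + 8×4 + 9×0 = 70
Austin: 10×1 + 1×1 + 4×0 + 2×4 + 3×1 + 8×0 + 9×3 = 49
Fresno: 10×3 + 1×4 + 4×2 + 2×2 + 3×2 + 8×2 + 9×2 = 86
Houston: 10×4 + 1×2 + 4×3 + 2×3 + 3×0 + 8×1 + 9×1 = 77
Denver: 10×0 + 1×0 + 4×4 + 2×0 + 3×4 + 8×3 + 9×4 = 88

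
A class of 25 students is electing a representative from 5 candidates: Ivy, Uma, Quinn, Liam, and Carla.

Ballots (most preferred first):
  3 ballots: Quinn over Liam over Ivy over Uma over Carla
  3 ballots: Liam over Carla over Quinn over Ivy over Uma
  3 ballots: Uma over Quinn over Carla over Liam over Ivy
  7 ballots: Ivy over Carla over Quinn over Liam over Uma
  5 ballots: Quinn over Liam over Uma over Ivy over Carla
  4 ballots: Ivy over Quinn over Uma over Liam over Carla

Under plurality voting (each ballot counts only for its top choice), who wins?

First-place votes: Ivy 11, Uma 3, Quinn 8, Liam 3, Carla 0.

Ivy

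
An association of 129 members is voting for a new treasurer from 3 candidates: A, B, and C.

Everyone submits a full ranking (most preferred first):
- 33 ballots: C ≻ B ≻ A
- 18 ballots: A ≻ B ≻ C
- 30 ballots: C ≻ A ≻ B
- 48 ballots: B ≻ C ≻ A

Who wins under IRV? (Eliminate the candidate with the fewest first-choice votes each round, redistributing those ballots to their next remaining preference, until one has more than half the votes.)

Round 1: A 18, B 48, C 63. A eliminated.
Round 2: B 66, C 63. B has a majority (≥65).

B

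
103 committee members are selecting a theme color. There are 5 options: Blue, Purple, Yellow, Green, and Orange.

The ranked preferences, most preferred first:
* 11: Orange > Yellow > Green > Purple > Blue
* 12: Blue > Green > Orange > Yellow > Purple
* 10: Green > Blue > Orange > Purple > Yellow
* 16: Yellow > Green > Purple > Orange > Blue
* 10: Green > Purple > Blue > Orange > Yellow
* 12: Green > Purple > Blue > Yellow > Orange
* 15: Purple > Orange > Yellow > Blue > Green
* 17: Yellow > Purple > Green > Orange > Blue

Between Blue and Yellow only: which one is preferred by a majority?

Blue is ranked above Yellow on 44 ballots; Yellow above Blue on 59.

Yellow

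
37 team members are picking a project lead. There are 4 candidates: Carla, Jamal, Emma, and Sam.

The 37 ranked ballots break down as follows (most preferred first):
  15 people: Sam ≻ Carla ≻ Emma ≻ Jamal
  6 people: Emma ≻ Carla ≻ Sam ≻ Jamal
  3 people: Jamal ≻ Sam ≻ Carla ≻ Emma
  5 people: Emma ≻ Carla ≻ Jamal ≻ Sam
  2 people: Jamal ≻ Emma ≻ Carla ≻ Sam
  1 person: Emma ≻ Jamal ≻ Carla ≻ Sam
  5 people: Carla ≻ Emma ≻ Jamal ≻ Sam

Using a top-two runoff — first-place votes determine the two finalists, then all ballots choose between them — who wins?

Emma

Round 1 first-place votes: Carla 5, Jamal 5, Emma 12, Sam 15. Sam and Emma advance.
Runoff: Sam is ranked above Emma on 18 ballots, Emma above Sam on 19.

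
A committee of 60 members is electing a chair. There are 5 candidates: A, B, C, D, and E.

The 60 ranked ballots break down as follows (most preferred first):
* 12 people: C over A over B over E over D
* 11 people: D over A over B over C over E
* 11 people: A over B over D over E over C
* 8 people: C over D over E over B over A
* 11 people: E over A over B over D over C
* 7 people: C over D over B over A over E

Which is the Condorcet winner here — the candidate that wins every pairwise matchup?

A

A vs B: 45–15
A vs C: 33–27
A vs D: 34–26
A vs E: 41–19
A beats every other candidate.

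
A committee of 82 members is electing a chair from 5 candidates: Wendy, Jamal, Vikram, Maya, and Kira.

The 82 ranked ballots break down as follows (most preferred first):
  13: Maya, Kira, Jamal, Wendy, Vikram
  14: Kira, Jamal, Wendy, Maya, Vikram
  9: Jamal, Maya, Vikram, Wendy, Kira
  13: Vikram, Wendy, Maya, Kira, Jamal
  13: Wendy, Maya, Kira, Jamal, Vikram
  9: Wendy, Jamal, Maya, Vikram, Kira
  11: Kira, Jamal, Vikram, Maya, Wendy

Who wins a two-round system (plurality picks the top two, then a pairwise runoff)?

Wendy

Round 1 first-place votes: Wendy 22, Jamal 9, Vikram 13, Maya 13, Kira 25. Kira and Wendy advance.
Runoff: Kira is ranked above Wendy on 38 ballots, Wendy above Kira on 44.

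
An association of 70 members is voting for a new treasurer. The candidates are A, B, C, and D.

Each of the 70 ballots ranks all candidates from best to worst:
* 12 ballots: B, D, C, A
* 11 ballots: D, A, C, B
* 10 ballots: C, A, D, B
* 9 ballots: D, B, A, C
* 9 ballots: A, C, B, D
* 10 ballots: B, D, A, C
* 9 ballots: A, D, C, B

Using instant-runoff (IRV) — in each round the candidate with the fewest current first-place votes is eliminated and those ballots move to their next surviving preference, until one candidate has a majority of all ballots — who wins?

A

Round 1: A 18, B 22, C 10, D 20. C eliminated.
Round 2: A 28, B 22, D 20. D eliminated.
Round 3: A 39, B 31. A has a majority (≥36).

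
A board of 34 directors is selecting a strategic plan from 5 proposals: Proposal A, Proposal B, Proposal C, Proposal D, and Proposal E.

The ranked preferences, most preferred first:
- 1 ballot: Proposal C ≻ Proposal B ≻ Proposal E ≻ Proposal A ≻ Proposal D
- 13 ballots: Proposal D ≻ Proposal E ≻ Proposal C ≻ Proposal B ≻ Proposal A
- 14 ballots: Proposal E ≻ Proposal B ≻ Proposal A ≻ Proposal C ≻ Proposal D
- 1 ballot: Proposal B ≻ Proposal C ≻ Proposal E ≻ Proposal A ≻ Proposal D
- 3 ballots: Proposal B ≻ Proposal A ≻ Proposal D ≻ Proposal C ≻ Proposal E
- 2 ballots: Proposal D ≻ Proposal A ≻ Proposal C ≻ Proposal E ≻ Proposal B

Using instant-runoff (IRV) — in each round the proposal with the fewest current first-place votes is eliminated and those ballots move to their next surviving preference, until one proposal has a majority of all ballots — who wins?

Round 1: Proposal A 0, Proposal B 4, Proposal C 1, Proposal D 15, Proposal E 14. Proposal A eliminated.
Round 2: Proposal B 4, Proposal C 1, Proposal D 15, Proposal E 14. Proposal C eliminated.
Round 3: Proposal B 5, Proposal D 15, Proposal E 14. Proposal B eliminated.
Round 4: Proposal D 18, Proposal E 16. Proposal D has a majority (≥18).

Proposal D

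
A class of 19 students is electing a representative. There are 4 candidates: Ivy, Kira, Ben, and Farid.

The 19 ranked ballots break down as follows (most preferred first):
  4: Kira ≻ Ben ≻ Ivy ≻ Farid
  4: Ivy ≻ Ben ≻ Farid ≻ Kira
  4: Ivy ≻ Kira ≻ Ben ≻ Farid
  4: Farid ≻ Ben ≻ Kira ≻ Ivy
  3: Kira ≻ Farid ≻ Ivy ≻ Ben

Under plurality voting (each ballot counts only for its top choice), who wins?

Ivy

First-place votes: Ivy 8, Kira 7, Ben 0, Farid 4.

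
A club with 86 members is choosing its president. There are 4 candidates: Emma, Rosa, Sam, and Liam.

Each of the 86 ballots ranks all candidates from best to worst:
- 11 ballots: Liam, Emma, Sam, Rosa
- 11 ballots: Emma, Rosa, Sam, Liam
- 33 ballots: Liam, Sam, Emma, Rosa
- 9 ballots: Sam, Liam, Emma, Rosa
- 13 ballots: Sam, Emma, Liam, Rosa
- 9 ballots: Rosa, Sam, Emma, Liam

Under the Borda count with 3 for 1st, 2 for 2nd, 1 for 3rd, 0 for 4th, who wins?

Sam

Emma: 11×2 + 11×3 + 33×1 + 9×1 + 13×2 + 9×1 = 132
Rosa: 11×0 + 11×2 + 33×0 + 9×0 + 13×0 + 9×3 = 49
Sam: 11×1 + 11×1 + 33×2 + 9×3 + 13×3 + 9×2 = 172
Liam: 11×3 + 11×0 + 33×3 + 9×2 + 13×1 + 9×0 = 163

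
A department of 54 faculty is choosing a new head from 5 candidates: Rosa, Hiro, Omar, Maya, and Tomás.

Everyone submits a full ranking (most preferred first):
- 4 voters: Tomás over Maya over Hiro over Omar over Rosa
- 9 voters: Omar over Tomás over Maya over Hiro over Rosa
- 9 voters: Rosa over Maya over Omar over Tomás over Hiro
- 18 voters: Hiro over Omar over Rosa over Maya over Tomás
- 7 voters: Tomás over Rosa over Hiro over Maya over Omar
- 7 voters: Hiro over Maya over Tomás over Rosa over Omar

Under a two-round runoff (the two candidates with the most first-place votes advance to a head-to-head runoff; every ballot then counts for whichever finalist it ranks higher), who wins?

Round 1 first-place votes: Rosa 9, Hiro 25, Omar 9, Maya 0, Tomás 11. Hiro and Tomás advance.
Runoff: Hiro is ranked above Tomás on 25 ballots, Tomás above Hiro on 29.

Tomás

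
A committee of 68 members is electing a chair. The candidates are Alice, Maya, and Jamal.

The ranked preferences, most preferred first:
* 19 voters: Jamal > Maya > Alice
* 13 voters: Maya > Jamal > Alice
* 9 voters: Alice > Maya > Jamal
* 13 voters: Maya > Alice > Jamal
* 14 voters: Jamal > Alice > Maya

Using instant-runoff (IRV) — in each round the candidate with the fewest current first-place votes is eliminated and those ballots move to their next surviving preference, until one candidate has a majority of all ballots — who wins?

Round 1: Alice 9, Maya 26, Jamal 33. Alice eliminated.
Round 2: Maya 35, Jamal 33. Maya has a majority (≥35).

Maya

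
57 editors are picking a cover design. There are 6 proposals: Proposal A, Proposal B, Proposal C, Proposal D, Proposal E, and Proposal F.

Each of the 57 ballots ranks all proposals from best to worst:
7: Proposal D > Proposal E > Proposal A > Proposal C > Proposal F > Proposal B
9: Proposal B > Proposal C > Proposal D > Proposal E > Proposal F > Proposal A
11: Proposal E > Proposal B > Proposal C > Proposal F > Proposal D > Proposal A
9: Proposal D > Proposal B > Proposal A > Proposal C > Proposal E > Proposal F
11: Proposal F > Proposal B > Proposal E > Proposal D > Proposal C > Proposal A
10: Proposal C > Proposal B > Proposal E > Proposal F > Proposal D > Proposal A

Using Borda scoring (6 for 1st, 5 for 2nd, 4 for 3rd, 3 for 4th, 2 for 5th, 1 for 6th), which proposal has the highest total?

Proposal A: 7×4 + 9×1 + 11×1 + 9×4 + 11×1 + 10×1 = 105
Proposal B: 7×1 + 9×6 + 11×5 + 9×5 + 11×5 + 10×5 = 266
Proposal C: 7×3 + 9×5 + 11×4 + 9×3 + 11×2 + 10×6 = 219
Proposal D: 7×6 + 9×4 + 11×2 + 9×6 + 11×3 + 10×2 = 207
Proposal E: 7×5 + 9×3 + 11×6 + 9×2 + 11×4 + 10×4 = 230
Proposal F: 7×2 + 9×2 + 11×3 + 9×1 + 11×6 + 10×3 = 170

Proposal B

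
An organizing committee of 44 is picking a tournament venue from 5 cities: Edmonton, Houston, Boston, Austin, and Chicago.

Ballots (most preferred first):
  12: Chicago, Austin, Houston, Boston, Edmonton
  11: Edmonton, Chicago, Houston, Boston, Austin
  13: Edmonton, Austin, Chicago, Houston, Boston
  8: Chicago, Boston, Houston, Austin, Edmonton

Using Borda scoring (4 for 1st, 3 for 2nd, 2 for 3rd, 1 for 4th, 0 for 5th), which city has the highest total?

Chicago

Edmonton: 12×0 + 11×4 + 13×4 + 8×0 = 96
Houston: 12×2 + 11×2 + 13×1 + 8×2 = 75
Boston: 12×1 + 11×1 + 13×0 + 8×3 = 47
Austin: 12×3 + 11×0 + 13×3 + 8×1 = 83
Chicago: 12×4 + 11×3 + 13×2 + 8×4 = 139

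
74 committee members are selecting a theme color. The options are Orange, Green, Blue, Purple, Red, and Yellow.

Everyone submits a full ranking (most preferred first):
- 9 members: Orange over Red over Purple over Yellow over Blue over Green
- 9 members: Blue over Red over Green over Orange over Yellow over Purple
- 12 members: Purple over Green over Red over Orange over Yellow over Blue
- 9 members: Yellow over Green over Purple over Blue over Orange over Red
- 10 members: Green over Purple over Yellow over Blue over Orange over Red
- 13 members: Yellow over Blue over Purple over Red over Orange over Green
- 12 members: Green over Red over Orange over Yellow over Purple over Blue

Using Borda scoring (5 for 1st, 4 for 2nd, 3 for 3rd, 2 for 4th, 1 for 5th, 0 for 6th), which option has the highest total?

Orange: 9×5 + 9×2 + 12×2 + 9×1 + 10×1 + 13×1 + 12×3 = 155
Green: 9×0 + 9×3 + 12×4 + 9×4 + 10×5 + 13×0 + 12×5 = 221
Blue: 9×1 + 9×5 + 12×0 + 9×2 + 10×2 + 13×4 + 12×0 = 144
Purple: 9×3 + 9×0 + 12×5 + 9×3 + 10×4 + 13×3 + 12×1 = 205
Red: 9×4 + 9×4 + 12×3 + 9×0 + 10×0 + 13×2 + 12×4 = 182
Yellow: 9×2 + 9×1 + 12×1 + 9×5 + 10×3 + 13×5 + 12×2 = 203

Green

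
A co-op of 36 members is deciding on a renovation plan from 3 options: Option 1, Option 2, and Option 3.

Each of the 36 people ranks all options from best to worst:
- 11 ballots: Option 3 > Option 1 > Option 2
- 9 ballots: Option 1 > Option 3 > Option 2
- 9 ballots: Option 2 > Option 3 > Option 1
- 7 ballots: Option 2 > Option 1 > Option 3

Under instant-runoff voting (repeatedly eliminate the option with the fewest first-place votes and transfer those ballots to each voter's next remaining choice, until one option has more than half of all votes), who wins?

Round 1: Option 1 9, Option 2 16, Option 3 11. Option 1 eliminated.
Round 2: Option 2 16, Option 3 20. Option 3 has a majority (≥19).

Option 3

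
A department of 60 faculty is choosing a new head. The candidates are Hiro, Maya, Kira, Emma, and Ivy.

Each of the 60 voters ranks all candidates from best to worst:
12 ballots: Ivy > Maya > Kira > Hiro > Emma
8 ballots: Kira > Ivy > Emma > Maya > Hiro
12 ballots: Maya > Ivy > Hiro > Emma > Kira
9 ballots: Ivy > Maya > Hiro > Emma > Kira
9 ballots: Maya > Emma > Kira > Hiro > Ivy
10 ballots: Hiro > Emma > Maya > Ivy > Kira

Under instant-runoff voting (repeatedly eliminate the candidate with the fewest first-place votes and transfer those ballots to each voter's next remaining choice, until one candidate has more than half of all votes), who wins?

Round 1: Hiro 10, Maya 21, Kira 8, Emma 0, Ivy 21. Emma eliminated.
Round 2: Hiro 10, Maya 21, Kira 8, Ivy 21. Kira eliminated.
Round 3: Hiro 10, Maya 21, Ivy 29. Hiro eliminated.
Round 4: Maya 31, Ivy 29. Maya has a majority (≥31).

Maya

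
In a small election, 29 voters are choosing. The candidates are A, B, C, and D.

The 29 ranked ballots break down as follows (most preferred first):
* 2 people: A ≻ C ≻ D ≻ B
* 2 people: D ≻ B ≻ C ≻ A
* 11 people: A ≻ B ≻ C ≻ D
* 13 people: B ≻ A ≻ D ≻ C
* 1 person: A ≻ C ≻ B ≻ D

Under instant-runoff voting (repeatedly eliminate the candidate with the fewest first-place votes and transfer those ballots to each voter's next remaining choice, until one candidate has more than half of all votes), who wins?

B

Round 1: A 14, B 13, C 0, D 2. C eliminated.
Round 2: A 14, B 13, D 2. D eliminated.
Round 3: A 14, B 15. B has a majority (≥15).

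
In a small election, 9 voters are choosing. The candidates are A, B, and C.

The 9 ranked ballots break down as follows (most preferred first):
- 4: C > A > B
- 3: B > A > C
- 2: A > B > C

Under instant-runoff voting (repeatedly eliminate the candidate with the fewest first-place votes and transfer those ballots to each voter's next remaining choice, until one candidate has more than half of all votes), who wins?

Round 1: A 2, B 3, C 4. A eliminated.
Round 2: B 5, C 4. B has a majority (≥5).

B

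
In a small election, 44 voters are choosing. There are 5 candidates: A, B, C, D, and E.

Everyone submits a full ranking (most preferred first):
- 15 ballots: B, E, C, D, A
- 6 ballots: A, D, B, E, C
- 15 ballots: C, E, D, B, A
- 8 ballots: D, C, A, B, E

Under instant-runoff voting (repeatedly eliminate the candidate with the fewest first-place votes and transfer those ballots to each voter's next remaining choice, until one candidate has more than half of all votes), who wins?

C

Round 1: A 6, B 15, C 15, D 8, E 0. E eliminated.
Round 2: A 6, B 15, C 15, D 8. A eliminated.
Round 3: B 15, C 15, D 14. D eliminated.
Round 4: B 21, C 23. C has a majority (≥23).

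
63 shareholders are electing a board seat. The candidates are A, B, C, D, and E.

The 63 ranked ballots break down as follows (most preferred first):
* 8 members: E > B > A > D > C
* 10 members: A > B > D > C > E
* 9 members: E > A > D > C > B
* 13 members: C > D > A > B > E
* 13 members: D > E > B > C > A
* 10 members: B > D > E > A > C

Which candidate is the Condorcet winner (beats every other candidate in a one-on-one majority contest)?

D vs A: 36–27
D vs B: 35–28
D vs C: 50–13
D vs E: 46–17
D beats every other candidate.

D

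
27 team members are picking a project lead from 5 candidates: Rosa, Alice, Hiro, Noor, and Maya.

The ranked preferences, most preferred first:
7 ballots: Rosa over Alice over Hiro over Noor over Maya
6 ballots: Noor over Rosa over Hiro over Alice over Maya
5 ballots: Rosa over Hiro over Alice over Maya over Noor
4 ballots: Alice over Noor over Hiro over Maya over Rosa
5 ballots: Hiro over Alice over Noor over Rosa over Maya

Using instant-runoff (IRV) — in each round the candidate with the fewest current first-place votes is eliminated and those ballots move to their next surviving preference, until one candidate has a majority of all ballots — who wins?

Noor

Round 1: Rosa 12, Alice 4, Hiro 5, Noor 6, Maya 0. Maya eliminated.
Round 2: Rosa 12, Alice 4, Hiro 5, Noor 6. Alice eliminated.
Round 3: Rosa 12, Hiro 5, Noor 10. Hiro eliminated.
Round 4: Rosa 12, Noor 15. Noor has a majority (≥14).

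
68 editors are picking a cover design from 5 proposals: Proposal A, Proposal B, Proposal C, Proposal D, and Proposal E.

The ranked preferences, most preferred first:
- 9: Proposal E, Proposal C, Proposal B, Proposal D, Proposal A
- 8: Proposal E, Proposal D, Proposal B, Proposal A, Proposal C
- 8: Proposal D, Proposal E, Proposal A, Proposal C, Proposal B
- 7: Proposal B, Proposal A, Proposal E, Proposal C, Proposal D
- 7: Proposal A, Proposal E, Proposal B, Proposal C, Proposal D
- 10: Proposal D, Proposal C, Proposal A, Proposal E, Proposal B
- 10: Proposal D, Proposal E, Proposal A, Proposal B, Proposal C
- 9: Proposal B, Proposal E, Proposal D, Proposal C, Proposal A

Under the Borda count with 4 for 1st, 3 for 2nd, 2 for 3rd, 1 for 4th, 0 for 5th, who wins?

Proposal E

Proposal A: 9×0 + 8×1 + 8×2 + 7×3 + 7×4 + 10×2 + 10×2 + 9×0 = 113
Proposal B: 9×2 + 8×2 + 8×0 + 7×4 + 7×2 + 10×0 + 10×1 + 9×4 = 122
Proposal C: 9×3 + 8×0 + 8×1 + 7×1 + 7×1 + 10×3 + 10×0 + 9×1 = 88
Proposal D: 9×1 + 8×3 + 8×4 + 7×0 + 7×0 + 10×4 + 10×4 + 9×2 = 163
Proposal E: 9×4 + 8×4 + 8×3 + 7×2 + 7×3 + 10×1 + 10×3 + 9×3 = 194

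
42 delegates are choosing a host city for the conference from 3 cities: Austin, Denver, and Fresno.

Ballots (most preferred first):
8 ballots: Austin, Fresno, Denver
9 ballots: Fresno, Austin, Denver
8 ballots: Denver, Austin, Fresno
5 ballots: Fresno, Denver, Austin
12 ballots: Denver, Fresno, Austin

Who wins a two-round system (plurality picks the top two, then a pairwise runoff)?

Round 1 first-place votes: Austin 8, Denver 20, Fresno 14. Denver and Fresno advance.
Runoff: Denver is ranked above Fresno on 20 ballots, Fresno above Denver on 22.

Fresno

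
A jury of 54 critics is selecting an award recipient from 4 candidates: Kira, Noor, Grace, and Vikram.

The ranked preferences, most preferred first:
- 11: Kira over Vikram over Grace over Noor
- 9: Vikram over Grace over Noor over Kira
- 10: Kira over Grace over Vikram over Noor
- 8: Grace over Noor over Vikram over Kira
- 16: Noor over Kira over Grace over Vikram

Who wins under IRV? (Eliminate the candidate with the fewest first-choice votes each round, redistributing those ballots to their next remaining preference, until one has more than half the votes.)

Round 1: Kira 21, Noor 16, Grace 8, Vikram 9. Grace eliminated.
Round 2: Kira 21, Noor 24, Vikram 9. Vikram eliminated.
Round 3: Kira 21, Noor 33. Noor has a majority (≥28).

Noor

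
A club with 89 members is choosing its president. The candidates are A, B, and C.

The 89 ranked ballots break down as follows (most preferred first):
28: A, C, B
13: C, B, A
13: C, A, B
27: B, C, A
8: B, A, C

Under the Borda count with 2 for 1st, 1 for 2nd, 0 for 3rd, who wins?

A: 28×2 + 13×0 + 13×1 + 27×0 + 8×1 = 77
B: 28×0 + 13×1 + 13×0 + 27×2 + 8×2 = 83
C: 28×1 + 13×2 + 13×2 + 27×1 + 8×0 = 107

C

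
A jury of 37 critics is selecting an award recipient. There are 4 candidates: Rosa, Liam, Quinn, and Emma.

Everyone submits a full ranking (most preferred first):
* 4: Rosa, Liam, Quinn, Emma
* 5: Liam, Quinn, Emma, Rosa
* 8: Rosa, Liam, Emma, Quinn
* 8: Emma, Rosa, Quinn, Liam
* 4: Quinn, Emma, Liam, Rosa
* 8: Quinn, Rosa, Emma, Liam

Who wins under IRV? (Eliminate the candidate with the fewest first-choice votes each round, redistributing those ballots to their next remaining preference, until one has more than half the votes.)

Rosa

Round 1: Rosa 12, Liam 5, Quinn 12, Emma 8. Liam eliminated.
Round 2: Rosa 12, Quinn 17, Emma 8. Emma eliminated.
Round 3: Rosa 20, Quinn 17. Rosa has a majority (≥19).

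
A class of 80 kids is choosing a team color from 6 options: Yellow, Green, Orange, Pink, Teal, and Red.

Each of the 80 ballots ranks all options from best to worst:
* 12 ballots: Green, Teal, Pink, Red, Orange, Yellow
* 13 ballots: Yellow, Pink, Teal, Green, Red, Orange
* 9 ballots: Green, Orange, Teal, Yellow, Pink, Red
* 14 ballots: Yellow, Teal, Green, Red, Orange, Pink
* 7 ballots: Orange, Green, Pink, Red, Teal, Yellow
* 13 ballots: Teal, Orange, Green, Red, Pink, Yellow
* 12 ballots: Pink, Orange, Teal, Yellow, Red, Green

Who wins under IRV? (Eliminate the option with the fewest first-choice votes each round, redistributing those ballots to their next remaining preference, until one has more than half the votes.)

Round 1: Yellow 27, Green 21, Orange 7, Pink 12, Teal 13, Red 0. Red eliminated.
Round 2: Yellow 27, Green 21, Orange 7, Pink 12, Teal 13. Orange eliminated.
Round 3: Yellow 27, Green 28, Pink 12, Teal 13. Pink eliminated.
Round 4: Yellow 27, Green 28, Teal 25. Teal eliminated.
Round 5: Yellow 39, Green 41. Green has a majority (≥41).

Green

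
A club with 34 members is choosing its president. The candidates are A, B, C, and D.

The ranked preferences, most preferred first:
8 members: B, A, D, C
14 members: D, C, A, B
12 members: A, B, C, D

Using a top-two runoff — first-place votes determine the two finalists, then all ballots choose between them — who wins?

Round 1 first-place votes: A 12, B 8, C 0, D 14. D and A advance.
Runoff: D is ranked above A on 14 ballots, A above D on 20.

A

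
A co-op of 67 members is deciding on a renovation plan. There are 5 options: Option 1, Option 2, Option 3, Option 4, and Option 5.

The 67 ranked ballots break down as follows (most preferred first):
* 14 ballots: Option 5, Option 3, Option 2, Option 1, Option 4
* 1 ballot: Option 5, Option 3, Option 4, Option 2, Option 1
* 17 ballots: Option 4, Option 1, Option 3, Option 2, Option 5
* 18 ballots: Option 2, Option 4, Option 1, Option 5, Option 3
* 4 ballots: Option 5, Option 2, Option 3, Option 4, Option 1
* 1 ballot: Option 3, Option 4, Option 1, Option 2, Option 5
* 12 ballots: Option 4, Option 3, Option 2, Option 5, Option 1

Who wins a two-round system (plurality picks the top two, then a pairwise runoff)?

Round 1 first-place votes: Option 1 0, Option 2 18, Option 3 1, Option 4 29, Option 5 19. Option 4 and Option 5 advance.
Runoff: Option 4 is ranked above Option 5 on 48 ballots, Option 5 above Option 4 on 19.

Option 4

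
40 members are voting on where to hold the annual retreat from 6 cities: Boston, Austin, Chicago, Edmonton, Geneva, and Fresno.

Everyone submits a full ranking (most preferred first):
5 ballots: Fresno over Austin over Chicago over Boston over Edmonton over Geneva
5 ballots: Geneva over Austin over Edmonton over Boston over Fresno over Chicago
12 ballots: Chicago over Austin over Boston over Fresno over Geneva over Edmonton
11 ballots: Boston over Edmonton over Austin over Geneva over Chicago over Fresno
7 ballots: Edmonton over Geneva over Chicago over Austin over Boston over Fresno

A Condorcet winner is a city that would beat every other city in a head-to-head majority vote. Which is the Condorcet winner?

Austin

Austin vs Boston: 29–11
Austin vs Chicago: 21–19
Austin vs Edmonton: 22–18
Austin vs Geneva: 28–12
Austin vs Fresno: 35–5
Austin beats every other city.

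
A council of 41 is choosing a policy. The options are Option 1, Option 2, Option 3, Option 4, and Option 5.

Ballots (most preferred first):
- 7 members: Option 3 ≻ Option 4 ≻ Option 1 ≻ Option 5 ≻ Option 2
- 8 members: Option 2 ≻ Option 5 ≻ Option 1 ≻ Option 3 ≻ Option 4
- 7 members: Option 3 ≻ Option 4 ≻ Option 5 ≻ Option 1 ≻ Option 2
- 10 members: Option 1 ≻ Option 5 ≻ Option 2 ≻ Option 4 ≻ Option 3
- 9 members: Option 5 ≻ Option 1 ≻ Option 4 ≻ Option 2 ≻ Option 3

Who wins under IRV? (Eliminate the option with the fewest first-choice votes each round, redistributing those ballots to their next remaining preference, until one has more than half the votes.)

Option 5

Round 1: Option 1 10, Option 2 8, Option 3 14, Option 4 0, Option 5 9. Option 4 eliminated.
Round 2: Option 1 10, Option 2 8, Option 3 14, Option 5 9. Option 2 eliminated.
Round 3: Option 1 10, Option 3 14, Option 5 17. Option 1 eliminated.
Round 4: Option 3 14, Option 5 27. Option 5 has a majority (≥21).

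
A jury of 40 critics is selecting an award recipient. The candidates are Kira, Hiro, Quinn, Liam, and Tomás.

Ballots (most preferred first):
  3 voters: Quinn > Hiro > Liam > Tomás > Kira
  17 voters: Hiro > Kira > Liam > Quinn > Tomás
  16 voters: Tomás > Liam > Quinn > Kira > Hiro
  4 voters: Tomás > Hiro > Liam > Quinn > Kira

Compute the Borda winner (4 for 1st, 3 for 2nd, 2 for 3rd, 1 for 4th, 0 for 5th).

Liam

Kira: 3×0 + 17×3 + 16×1 + 4×0 = 67
Hiro: 3×3 + 17×4 + 16×0 + 4×3 = 89
Quinn: 3×4 + 17×1 + 16×2 + 4×1 = 65
Liam: 3×2 + 17×2 + 16×3 + 4×2 = 96
Tomás: 3×1 + 17×0 + 16×4 + 4×4 = 83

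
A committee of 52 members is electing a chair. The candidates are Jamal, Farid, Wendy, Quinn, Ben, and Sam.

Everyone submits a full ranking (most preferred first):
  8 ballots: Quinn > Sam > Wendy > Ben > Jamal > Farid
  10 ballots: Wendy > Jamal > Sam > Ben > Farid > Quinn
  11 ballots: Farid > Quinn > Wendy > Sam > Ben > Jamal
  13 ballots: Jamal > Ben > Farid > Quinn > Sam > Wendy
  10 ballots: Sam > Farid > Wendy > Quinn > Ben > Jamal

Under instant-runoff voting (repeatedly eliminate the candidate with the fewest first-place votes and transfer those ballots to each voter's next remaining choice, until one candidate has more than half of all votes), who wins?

Round 1: Jamal 13, Farid 11, Wendy 10, Quinn 8, Ben 0, Sam 10. Ben eliminated.
Round 2: Jamal 13, Farid 11, Wendy 10, Quinn 8, Sam 10. Quinn eliminated.
Round 3: Jamal 13, Farid 11, Wendy 10, Sam 18. Wendy eliminated.
Round 4: Jamal 23, Farid 11, Sam 18. Farid eliminated.
Round 5: Jamal 23, Sam 29. Sam has a majority (≥27).

Sam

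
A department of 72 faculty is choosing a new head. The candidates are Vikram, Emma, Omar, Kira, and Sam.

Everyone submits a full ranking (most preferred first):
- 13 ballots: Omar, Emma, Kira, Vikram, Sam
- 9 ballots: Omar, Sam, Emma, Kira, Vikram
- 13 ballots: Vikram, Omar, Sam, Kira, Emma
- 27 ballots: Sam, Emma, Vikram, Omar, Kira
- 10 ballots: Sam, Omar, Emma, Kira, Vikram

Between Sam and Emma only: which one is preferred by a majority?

Sam

Sam is ranked above Emma on 59 ballots; Emma above Sam on 13.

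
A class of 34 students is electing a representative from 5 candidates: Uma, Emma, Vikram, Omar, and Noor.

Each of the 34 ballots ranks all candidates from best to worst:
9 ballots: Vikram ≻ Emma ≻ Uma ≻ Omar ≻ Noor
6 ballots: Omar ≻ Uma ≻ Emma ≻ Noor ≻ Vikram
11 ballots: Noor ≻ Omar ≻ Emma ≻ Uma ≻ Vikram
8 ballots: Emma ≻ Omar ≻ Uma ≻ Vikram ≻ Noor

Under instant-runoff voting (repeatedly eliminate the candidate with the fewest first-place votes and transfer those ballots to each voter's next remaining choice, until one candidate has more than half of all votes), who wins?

Round 1: Uma 0, Emma 8, Vikram 9, Omar 6, Noor 11. Uma eliminated.
Round 2: Emma 8, Vikram 9, Omar 6, Noor 11. Omar eliminated.
Round 3: Emma 14, Vikram 9, Noor 11. Vikram eliminated.
Round 4: Emma 23, Noor 11. Emma has a majority (≥18).

Emma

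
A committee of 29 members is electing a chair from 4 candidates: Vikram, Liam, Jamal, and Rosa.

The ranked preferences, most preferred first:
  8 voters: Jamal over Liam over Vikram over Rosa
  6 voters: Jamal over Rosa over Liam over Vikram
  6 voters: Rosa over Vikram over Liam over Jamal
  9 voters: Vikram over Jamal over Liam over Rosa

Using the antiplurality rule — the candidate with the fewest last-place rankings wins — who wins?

Liam

Last-place votes: Vikram 6, Liam 0, Jamal 6, Rosa 17.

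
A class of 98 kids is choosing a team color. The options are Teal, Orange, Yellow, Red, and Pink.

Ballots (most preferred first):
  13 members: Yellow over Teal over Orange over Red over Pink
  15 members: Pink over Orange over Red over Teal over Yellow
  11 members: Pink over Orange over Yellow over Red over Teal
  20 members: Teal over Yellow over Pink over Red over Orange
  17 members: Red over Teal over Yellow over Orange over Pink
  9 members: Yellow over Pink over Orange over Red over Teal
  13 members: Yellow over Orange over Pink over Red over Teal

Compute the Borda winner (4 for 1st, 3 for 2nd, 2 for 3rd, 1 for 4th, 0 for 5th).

Yellow

Teal: 13×3 + 15×1 + 11×0 + 20×4 + 17×3 + 9×0 + 13×0 = 185
Orange: 13×2 + 15×3 + 11×3 + 20×0 + 17×1 + 9×2 + 13×3 = 178
Yellow: 13×4 + 15×0 + 11×2 + 20×3 + 17×2 + 9×4 + 13×4 = 256
Red: 13×1 + 15×2 + 11×1 + 20×1 + 17×4 + 9×1 + 13×1 = 164
Pink: 13×0 + 15×4 + 11×4 + 20×2 + 17×0 + 9×3 + 13×2 = 197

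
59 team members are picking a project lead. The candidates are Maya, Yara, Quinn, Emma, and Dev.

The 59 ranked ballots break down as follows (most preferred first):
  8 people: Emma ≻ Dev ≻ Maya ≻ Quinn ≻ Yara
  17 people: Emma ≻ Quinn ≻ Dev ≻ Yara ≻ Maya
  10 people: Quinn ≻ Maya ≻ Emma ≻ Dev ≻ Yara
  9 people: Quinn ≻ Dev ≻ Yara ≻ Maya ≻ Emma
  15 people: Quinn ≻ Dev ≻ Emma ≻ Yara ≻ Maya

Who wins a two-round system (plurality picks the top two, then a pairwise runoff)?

Round 1 first-place votes: Maya 0, Yara 0, Quinn 34, Emma 25, Dev 0. Quinn and Emma advance.
Runoff: Quinn is ranked above Emma on 34 ballots, Emma above Quinn on 25.

Quinn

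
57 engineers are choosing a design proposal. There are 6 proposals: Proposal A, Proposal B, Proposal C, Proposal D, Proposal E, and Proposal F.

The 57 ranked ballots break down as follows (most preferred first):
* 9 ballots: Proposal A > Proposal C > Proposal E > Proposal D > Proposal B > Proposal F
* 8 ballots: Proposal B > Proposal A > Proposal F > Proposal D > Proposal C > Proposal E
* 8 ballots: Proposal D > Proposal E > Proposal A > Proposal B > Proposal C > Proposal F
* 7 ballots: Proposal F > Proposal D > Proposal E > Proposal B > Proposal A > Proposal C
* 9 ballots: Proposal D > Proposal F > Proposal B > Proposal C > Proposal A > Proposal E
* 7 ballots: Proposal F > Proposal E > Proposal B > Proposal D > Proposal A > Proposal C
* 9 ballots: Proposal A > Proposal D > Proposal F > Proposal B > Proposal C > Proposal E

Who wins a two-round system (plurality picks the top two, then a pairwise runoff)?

Proposal D

Round 1 first-place votes: Proposal A 18, Proposal B 8, Proposal C 0, Proposal D 17, Proposal E 0, Proposal F 14. Proposal A and Proposal D advance.
Runoff: Proposal A is ranked above Proposal D on 26 ballots, Proposal D above Proposal A on 31.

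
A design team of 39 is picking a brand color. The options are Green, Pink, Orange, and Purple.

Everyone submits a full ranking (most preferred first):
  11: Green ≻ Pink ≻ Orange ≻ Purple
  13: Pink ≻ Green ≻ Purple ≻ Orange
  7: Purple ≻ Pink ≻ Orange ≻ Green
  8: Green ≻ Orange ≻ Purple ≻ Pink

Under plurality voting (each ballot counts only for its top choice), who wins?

First-place votes: Green 19, Pink 13, Orange 0, Purple 7.

Green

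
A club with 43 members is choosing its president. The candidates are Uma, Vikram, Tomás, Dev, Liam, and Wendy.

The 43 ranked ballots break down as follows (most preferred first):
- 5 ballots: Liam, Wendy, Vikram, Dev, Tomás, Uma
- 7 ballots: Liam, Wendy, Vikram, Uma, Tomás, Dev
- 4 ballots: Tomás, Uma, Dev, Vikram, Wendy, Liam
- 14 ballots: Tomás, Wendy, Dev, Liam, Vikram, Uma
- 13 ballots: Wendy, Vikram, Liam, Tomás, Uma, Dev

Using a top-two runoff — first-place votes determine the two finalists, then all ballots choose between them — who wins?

Round 1 first-place votes: Uma 0, Vikram 0, Tomás 18, Dev 0, Liam 12, Wendy 13. Tomás and Wendy advance.
Runoff: Tomás is ranked above Wendy on 18 ballots, Wendy above Tomás on 25.

Wendy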